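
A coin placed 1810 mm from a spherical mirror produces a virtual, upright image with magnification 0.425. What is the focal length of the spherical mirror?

f = -1340 mm (convex)

m = −d_i/d_o ⇒ d_i = −m·d_o = −(+0.425)·(1810) = -769.2 mm.
1/f = 1/d_o + 1/d_i = 1/(1810) + 1/(-769.2) = -0.0007476, so f = -1340 mm.
Since f is negative, the spherical mirror is convex.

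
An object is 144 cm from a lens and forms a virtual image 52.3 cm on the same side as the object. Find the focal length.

Virtual image ⇒ d_i = −52.3 cm.
1/f = 1/d_o + 1/d_i = 1/(144) + 1/(-52.3) = -0.01218, so f = -82.1 cm.
Since f is negative, the lens is diverging.

f = -82.1 cm (diverging)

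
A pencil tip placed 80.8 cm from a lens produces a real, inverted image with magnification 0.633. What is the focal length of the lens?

m = −d_i/d_o ⇒ d_i = −m·d_o = −(-0.633)·(80.8) = 51.15 cm.
1/f = 1/d_o + 1/d_i = 1/(80.8) + 1/(51.15) = 0.03193, so f = 31.3 cm.
Since f is positive, the lens is converging.

f = 31.3 cm (converging)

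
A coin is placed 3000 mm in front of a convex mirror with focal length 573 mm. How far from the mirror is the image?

481 mm

For a convex mirror, f = -573 mm.
Mirror equation: 1/s_i = 1/f − 1/s_o = 1/(-573.0) − 1/(3000) = -0.001745 − 0.0003333 = -0.002079, so s_i = -481 mm.
The image is virtual, upright and reduced, behind the mirror.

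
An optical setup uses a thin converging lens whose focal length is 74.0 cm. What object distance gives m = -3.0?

98.7 cm

m = −d_i/d_o ⇒ d_i = −m·d_o.
1/f = 1/d_o + 1/d_i = 1/d_o − 1/(m·d_o) = (1 − 1/m)/d_o, so d_o = f(1 − 1/m) = (74.00)(1 − 1/(-3.0)) = 98.7 cm.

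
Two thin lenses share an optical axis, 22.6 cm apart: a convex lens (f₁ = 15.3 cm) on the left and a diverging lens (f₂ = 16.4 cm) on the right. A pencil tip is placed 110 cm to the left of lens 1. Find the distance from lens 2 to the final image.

3.73 cm

Lens 1: 1/d_i1 = 1/f₁ − 1/d_o1 = 1/(15.3) − 1/(110) = 0.05627, so d_i1 = 17.77 cm.
The intermediate image is 17.77 cm to the right of lens 1, which is 22.6 − (17.77) = 4.830 cm to the left of lens 2, so d_o2 = +4.830 cm.
Lens 2 is diverging, so f₂ = −16.4 cm.
Lens 2: 1/d_i2 = 1/f₂ − 1/d_o2 = 1/(-16.4) − 1/(4.830) = -0.2680, so d_i2 = -3.73 cm.
The final image is virtual, 3.73 cm to the left of lens 2 (overall magnification ≈ -0.12).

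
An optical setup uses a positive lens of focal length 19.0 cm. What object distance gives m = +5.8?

m = −d_i/d_o ⇒ d_i = −m·d_o.
1/f = 1/d_o + 1/d_i = 1/d_o − 1/(m·d_o) = (1 − 1/m)/d_o, so d_o = f(1 − 1/m) = (19.00)(1 − 1/(+5.8)) = 15.7 cm.

15.7 cm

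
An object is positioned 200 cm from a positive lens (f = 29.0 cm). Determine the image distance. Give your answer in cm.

33.9 cm

Thin-lens equation: 1/s_i = 1/f − 1/s_o = 1/(29.00) − 1/(200) = 0.03448 − 0.005000 = 0.02948, so s_i = 33.9 cm.
The image is real, inverted and reduced, on the far side of the lens.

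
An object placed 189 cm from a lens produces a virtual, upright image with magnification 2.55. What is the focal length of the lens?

m = −d_i/d_o ⇒ d_i = −m·d_o = −(+2.55)·(189) = -481.9 cm.
1/f = 1/d_o + 1/d_i = 1/(189) + 1/(-481.9) = 0.003216, so f = 311 cm.
Since f is positive, the lens is converging.

f = 311 cm (converging)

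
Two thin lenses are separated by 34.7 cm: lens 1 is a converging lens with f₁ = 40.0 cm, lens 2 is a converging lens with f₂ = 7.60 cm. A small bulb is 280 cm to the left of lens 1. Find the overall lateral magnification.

m = -0.0647

Lens 1: 1/d_i1 = 1/(40.0) − 1/(280) = 0.02143, so d_i1 = 46.67 cm; m₁ = −d_i1/d_o1 = -0.1667.
d_o2 = 34.7 − (46.67) = -11.97 cm (virtual object).
Lens 2: 1/d_i2 = 1/(7.60) − 1/(-11.97) = 0.2151, so d_i2 = 4.649 cm; m₂ = −d_i2/d_o2 = +0.3883.
m = m₁·m₂ = (-0.1667)(+0.3883) = -0.0647.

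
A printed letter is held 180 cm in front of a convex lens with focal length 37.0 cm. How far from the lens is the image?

46.6 cm

Thin-lens equation: 1/v = 1/f − 1/u = 1/(37.00) − 1/(180) = 0.02703 − 0.005556 = 0.02147, so v = 46.6 cm.
The image is real, inverted and reduced, on the far side of the lens.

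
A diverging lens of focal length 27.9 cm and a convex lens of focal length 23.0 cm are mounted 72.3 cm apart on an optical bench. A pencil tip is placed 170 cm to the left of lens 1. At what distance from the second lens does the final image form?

Lens 1 is diverging, so f₁ = −27.9 cm.
Lens 1: 1/d_i1 = 1/f₁ − 1/d_o1 = 1/(-27.9) − 1/(170) = -0.04172, so d_i1 = -23.97 cm.
The intermediate image is 23.97 cm to the left of lens 1 (virtual), which is 72.3 − (-23.97) = 96.27 cm to the left of lens 2, so d_o2 = +96.27 cm.
Lens 2: 1/d_i2 = 1/f₂ − 1/d_o2 = 1/(23.0) − 1/(96.27) = 0.03309, so d_i2 = 30.2 cm.
The final image is real, 30.2 cm to the right of lens 2 (overall magnification ≈ -0.044).

30.2 cm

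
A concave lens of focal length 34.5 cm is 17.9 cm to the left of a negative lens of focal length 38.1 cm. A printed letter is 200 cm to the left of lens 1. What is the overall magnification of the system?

f₁ = −34.5 cm (diverging).
Lens 1: 1/d_i1 = 1/(-34.5) − 1/(200) = -0.03399, so d_i1 = -29.42 cm; m₁ = −d_i1/d_o1 = +0.1471.
d_o2 = 17.9 − (-29.42) = 47.32 cm.
f₂ = −38.1 cm (diverging).
Lens 2: 1/d_i2 = 1/(-38.1) − 1/(47.32) = -0.04738, so d_i2 = -21.11 cm; m₂ = −d_i2/d_o2 = +0.4460.
m = m₁·m₂ = (+0.1471)(+0.4460) = +0.0656.

m = +0.0656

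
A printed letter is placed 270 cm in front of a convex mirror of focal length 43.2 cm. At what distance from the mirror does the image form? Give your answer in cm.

37.2 cm

For a convex mirror, f = -43.2 cm.
Mirror equation: 1/s_i = 1/f − 1/s_o = 1/(-43.20) − 1/(270) = -0.02315 − 0.003704 = -0.02685, so s_i = -37.2 cm.
The image is virtual, upright and reduced, behind the mirror.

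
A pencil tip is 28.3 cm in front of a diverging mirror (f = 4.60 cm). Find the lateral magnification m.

For a diverging mirror, f = -4.60 cm.
1/d_i = 1/f − 1/d_o = 1/(-4.600) − 1/(28.3) = -0.2527, so d_i = -3.957 cm.
m = −d_i/d_o = −(-3.957)/(28.3) = +0.140.
The image is virtual, upright and reduced, behind the mirror.

m = +0.140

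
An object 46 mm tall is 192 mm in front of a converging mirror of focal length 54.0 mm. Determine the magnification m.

1/d_i = 1/f − 1/d_o = 1/(54.00) − 1/(192) = 0.01331, so d_i = 75.13 mm.
m = −d_i/d_o = −(75.13)/(192) = -0.391.
The image is real, inverted and reduced, in front of the mirror.

m = -0.391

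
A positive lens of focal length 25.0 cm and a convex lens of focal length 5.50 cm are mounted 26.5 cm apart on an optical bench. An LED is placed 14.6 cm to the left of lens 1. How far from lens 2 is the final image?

6.04 cm

Lens 1: 1/d_i1 = 1/f₁ − 1/d_o1 = 1/(25.0) − 1/(14.6) = -0.02849, so d_i1 = -35.10 cm.
The intermediate image is 35.10 cm to the left of lens 1 (virtual), which is 26.5 − (-35.10) = 61.60 cm to the left of lens 2, so d_o2 = +61.60 cm.
Lens 2: 1/d_i2 = 1/f₂ − 1/d_o2 = 1/(5.50) − 1/(61.60) = 0.1656, so d_i2 = 6.04 cm.
The final image is real, 6.04 cm to the right of lens 2 (overall magnification ≈ -0.24).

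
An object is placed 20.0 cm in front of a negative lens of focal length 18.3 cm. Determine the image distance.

9.56 cm

For a negative lens, f = -18.3 cm.
Lens equation: 1/d_i = 1/f − 1/d_o = 1/(-18.30) − 1/(20.0) = -0.05464 − 0.05000 = -0.1046, so d_i = -9.56 cm.
The image is virtual, upright and reduced, on the same side as the object.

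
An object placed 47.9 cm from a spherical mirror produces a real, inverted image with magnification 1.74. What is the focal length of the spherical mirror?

m = −d_i/d_o ⇒ d_i = −m·d_o = −(-1.74)·(47.9) = 83.35 cm.
1/f = 1/d_o + 1/d_i = 1/(47.9) + 1/(83.35) = 0.03287, so f = 30.4 cm.
Since f is positive, the spherical mirror is concave.

f = 30.4 cm (concave)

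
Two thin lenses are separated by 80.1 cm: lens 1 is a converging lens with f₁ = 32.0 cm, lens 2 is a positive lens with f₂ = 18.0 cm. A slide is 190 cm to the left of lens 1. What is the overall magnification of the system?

m = +0.154

Lens 1: 1/d_i1 = 1/(32.0) − 1/(190) = 0.02599, so d_i1 = 38.48 cm; m₁ = −d_i1/d_o1 = -0.2025.
d_o2 = 80.1 − (38.48) = 41.62 cm.
Lens 2: 1/d_i2 = 1/(18.0) − 1/(41.62) = 0.03153, so d_i2 = 31.72 cm; m₂ = −d_i2/d_o2 = -0.7621.
m = m₁·m₂ = (-0.2025)(-0.7621) = +0.154.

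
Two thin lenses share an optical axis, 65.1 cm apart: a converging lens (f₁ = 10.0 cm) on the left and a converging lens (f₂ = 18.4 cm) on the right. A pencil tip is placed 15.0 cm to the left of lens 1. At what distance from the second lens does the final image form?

Lens 1: 1/d_i1 = 1/f₁ − 1/d_o1 = 1/(10.0) − 1/(15.0) = 0.03333, so d_i1 = 30.00 cm.
The intermediate image is 30.00 cm to the right of lens 1, which is 65.1 − (30.00) = 35.10 cm to the left of lens 2, so d_o2 = +35.10 cm.
Lens 2: 1/d_i2 = 1/f₂ − 1/d_o2 = 1/(18.4) − 1/(35.10) = 0.02586, so d_i2 = 38.7 cm.
The final image is real, 38.7 cm to the right of lens 2 (overall magnification ≈ 2.2).

38.7 cm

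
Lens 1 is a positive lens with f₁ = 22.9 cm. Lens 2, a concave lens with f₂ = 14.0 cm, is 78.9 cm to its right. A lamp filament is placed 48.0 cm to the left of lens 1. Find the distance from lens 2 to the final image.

Lens 1: 1/d_i1 = 1/f₁ − 1/d_o1 = 1/(22.9) − 1/(48.0) = 0.02283, so d_i1 = 43.79 cm.
The intermediate image is 43.79 cm to the right of lens 1, which is 78.9 − (43.79) = 35.11 cm to the left of lens 2, so d_o2 = +35.11 cm.
Lens 2 is diverging, so f₂ = −14.0 cm.
Lens 2: 1/d_i2 = 1/f₂ − 1/d_o2 = 1/(-14.0) − 1/(35.11) = -0.09991, so d_i2 = -10.0 cm.
The final image is virtual, 10.0 cm to the left of lens 2 (overall magnification ≈ -0.26).

10.0 cm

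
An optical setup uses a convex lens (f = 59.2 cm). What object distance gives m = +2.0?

m = −d_i/d_o ⇒ d_i = −m·d_o.
1/f = 1/d_o + 1/d_i = 1/d_o − 1/(m·d_o) = (1 − 1/m)/d_o, so d_o = f(1 − 1/m) = (59.20)(1 − 1/(+2.0)) = 29.6 cm.

29.6 cm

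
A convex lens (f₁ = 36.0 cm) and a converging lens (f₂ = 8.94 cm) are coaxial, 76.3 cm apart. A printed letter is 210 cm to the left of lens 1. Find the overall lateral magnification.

m = +0.0774

Lens 1: 1/d_i1 = 1/(36.0) − 1/(210) = 0.02302, so d_i1 = 43.45 cm; m₁ = −d_i1/d_o1 = -0.2069.
d_o2 = 76.3 − (43.45) = 32.85 cm.
Lens 2: 1/d_i2 = 1/(8.94) − 1/(32.85) = 0.08142, so d_i2 = 12.28 cm; m₂ = −d_i2/d_o2 = -0.3739.
m = m₁·m₂ = (-0.2069)(-0.3739) = +0.0774.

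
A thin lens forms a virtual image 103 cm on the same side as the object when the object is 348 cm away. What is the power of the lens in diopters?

P = -0.684 D

Virtual image ⇒ d_i = −103 cm.
1/f = 1/d_o + 1/d_i = 1/(348) + 1/(-103) = -0.006835 cm⁻¹.
f = -146.3 cm = -1.463 m, so P = 1/f = -0.684 D.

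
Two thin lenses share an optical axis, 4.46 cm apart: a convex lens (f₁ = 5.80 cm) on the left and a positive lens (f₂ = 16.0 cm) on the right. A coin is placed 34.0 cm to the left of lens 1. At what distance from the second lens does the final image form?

Lens 1: 1/d_i1 = 1/f₁ − 1/d_o1 = 1/(5.80) − 1/(34.0) = 0.1430, so d_i1 = 6.993 cm.
The intermediate image is 6.993 cm to the right of lens 1, which lies 2.533 cm to the right of lens 2 — a virtual object — so d_o2 = −2.533 cm.
Lens 2: 1/d_i2 = 1/f₂ − 1/d_o2 = 1/(16.0) − 1/(-2.533) = 0.4573, so d_i2 = 2.19 cm.
The final image is real, 2.19 cm to the right of lens 2 (overall magnification ≈ -0.18).

2.19 cm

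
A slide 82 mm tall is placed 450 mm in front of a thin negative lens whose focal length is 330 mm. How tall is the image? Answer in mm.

34.7 mm

For a negative lens, f = -330 mm.
1/d_i = 1/f − 1/d_o = 1/(-330.0) − 1/(450) = -0.005253, so d_i = -190.4 mm.
m = −d_i/d_o = +0.4231.
|h_i| = |m|·h_o = 0.4231 × 82 = 34.7 mm. The image is virtual, upright and reduced, on the same side as the object.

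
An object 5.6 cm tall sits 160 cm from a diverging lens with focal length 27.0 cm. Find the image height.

For a diverging lens, f = -27.0 cm.
1/d_i = 1/f − 1/d_o = 1/(-27.00) − 1/(160) = -0.04329, so d_i = -23.10 cm.
m = −d_i/d_o = +0.1444.
|h_i| = |m|·h_o = 0.1444 × 5.6 = 0.809 cm. The image is virtual, upright and reduced, on the same side as the object.

0.809 cm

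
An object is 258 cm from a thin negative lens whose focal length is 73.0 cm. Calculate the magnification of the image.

m = +0.221

For a negative lens, f = -73.0 cm.
1/d_i = 1/f − 1/d_o = 1/(-73.00) − 1/(258) = -0.01757, so d_i = -56.90 cm.
m = −d_i/d_o = −(-56.90)/(258) = +0.221.
The image is virtual, upright and reduced, on the same side as the object.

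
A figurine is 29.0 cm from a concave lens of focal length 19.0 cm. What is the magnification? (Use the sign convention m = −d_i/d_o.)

m = +0.396

For a concave lens, f = -19.0 cm.
1/d_i = 1/f − 1/d_o = 1/(-19.00) − 1/(29.0) = -0.08711, so d_i = -11.48 cm.
m = −d_i/d_o = −(-11.48)/(29.0) = +0.396.
The image is virtual, upright and reduced, on the same side as the object.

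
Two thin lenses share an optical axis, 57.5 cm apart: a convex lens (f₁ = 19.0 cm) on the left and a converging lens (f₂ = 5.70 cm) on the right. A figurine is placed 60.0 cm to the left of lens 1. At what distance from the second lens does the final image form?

Lens 1: 1/d_i1 = 1/f₁ − 1/d_o1 = 1/(19.0) − 1/(60.0) = 0.03596, so d_i1 = 27.80 cm.
The intermediate image is 27.80 cm to the right of lens 1, which is 57.5 − (27.80) = 29.70 cm to the left of lens 2, so d_o2 = +29.70 cm.
Lens 2: 1/d_i2 = 1/f₂ − 1/d_o2 = 1/(5.70) − 1/(29.70) = 0.1418, so d_i2 = 7.05 cm.
The final image is real, 7.05 cm to the right of lens 2 (overall magnification ≈ 0.11).

7.05 cm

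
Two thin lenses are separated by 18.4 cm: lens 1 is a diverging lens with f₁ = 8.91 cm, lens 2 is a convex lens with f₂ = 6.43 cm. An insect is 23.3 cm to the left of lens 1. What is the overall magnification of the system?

m = -0.0966

f₁ = −8.91 cm (diverging).
Lens 1: 1/d_i1 = 1/(-8.91) − 1/(23.3) = -0.1552, so d_i1 = -6.445 cm; m₁ = −d_i1/d_o1 = +0.2766.
d_o2 = 18.4 − (-6.445) = 24.84 cm.
Lens 2: 1/d_i2 = 1/(6.43) − 1/(24.84) = 0.1153, so d_i2 = 8.676 cm; m₂ = −d_i2/d_o2 = -0.3493.
m = m₁·m₂ = (+0.2766)(-0.3493) = -0.0966.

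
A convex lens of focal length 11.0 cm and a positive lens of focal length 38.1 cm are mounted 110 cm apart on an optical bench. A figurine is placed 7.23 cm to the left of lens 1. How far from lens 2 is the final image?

53.7 cm

Lens 1: 1/d_i1 = 1/f₁ − 1/d_o1 = 1/(11.0) − 1/(7.23) = -0.04740, so d_i1 = -21.10 cm.
The intermediate image is 21.10 cm to the left of lens 1 (virtual), which is 110 − (-21.10) = 131.1 cm to the left of lens 2, so d_o2 = +131.1 cm.
Lens 2: 1/d_i2 = 1/f₂ − 1/d_o2 = 1/(38.1) − 1/(131.1) = 0.01862, so d_i2 = 53.7 cm.
The final image is real, 53.7 cm to the right of lens 2 (overall magnification ≈ -1.2).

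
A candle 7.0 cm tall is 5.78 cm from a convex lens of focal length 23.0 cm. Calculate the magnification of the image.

m = +1.34

1/d_i = 1/f − 1/d_o = 1/(23.00) − 1/(5.78) = -0.1295, so d_i = -7.720 cm.
m = −d_i/d_o = −(-7.720)/(5.78) = +1.34.
The image is virtual, upright and enlarged, on the same side as the object.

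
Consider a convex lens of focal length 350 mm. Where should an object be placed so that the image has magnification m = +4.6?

274 mm

m = −d_i/d_o ⇒ d_i = −m·d_o.
1/f = 1/d_o + 1/d_i = 1/d_o − 1/(m·d_o) = (1 − 1/m)/d_o, so d_o = f(1 − 1/m) = (350.0)(1 − 1/(+4.6)) = 274 mm.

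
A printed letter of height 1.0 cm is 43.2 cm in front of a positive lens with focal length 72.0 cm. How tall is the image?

2.50 cm

1/d_i = 1/f − 1/d_o = 1/(72.00) − 1/(43.2) = -0.009259, so d_i = -108.0 cm.
m = −d_i/d_o = +2.500.
|h_i| = |m|·h_o = 2.500 × 1.0 = 2.50 cm. The image is virtual, upright and enlarged, on the same side as the object.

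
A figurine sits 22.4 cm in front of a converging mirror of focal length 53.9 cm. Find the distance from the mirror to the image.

Mirror equation: 1/q = 1/f − 1/p = 1/(53.90) − 1/(22.4) = 0.01855 − 0.04464 = -0.02609, so q = -38.3 cm.
The image is virtual, upright and enlarged, behind the mirror.

38.3 cm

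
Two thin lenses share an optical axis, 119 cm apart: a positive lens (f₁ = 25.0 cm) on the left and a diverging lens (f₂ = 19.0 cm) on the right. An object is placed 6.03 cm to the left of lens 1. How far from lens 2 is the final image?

16.5 cm

Lens 1: 1/d_i1 = 1/f₁ − 1/d_o1 = 1/(25.0) − 1/(6.03) = -0.1258, so d_i1 = -7.947 cm.
The intermediate image is 7.947 cm to the left of lens 1 (virtual), which is 119 − (-7.947) = 126.9 cm to the left of lens 2, so d_o2 = +126.9 cm.
Lens 2 is diverging, so f₂ = −19.0 cm.
Lens 2: 1/d_i2 = 1/f₂ − 1/d_o2 = 1/(-19.0) − 1/(126.9) = -0.06051, so d_i2 = -16.5 cm.
The final image is virtual, 16.5 cm to the left of lens 2 (overall magnification ≈ 0.17).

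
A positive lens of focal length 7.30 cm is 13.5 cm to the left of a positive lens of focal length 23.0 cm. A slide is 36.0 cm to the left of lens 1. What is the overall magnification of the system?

Lens 1: 1/d_i1 = 1/(7.30) − 1/(36.0) = 0.1092, so d_i1 = 9.157 cm; m₁ = −d_i1/d_o1 = -0.2544.
d_o2 = 13.5 − (9.157) = 4.343 cm.
Lens 2: 1/d_i2 = 1/(23.0) − 1/(4.343) = -0.1868, so d_i2 = -5.354 cm; m₂ = −d_i2/d_o2 = +1.233.
m = m₁·m₂ = (-0.2544)(+1.233) = -0.314.

m = -0.314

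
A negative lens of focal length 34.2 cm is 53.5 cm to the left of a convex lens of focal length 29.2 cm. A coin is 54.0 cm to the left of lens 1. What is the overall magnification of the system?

f₁ = −34.2 cm (diverging).
Lens 1: 1/d_i1 = 1/(-34.2) − 1/(54.0) = -0.04776, so d_i1 = -20.94 cm; m₁ = −d_i1/d_o1 = +0.3878.
d_o2 = 53.5 − (-20.94) = 74.44 cm.
Lens 2: 1/d_i2 = 1/(29.2) − 1/(74.44) = 0.02081, so d_i2 = 48.05 cm; m₂ = −d_i2/d_o2 = -0.6454.
m = m₁·m₂ = (+0.3878)(-0.6454) = -0.250.

m = -0.250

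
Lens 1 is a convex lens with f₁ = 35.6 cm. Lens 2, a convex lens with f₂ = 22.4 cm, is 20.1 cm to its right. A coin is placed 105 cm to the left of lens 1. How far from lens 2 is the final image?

Lens 1: 1/d_i1 = 1/f₁ − 1/d_o1 = 1/(35.6) − 1/(105) = 0.01857, so d_i1 = 53.86 cm.
The intermediate image is 53.86 cm to the right of lens 1, which lies 33.76 cm to the right of lens 2 — a virtual object — so d_o2 = −33.76 cm.
Lens 2: 1/d_i2 = 1/f₂ − 1/d_o2 = 1/(22.4) − 1/(-33.76) = 0.07426, so d_i2 = 13.5 cm.
The final image is real, 13.5 cm to the right of lens 2 (overall magnification ≈ -0.20).

13.5 cm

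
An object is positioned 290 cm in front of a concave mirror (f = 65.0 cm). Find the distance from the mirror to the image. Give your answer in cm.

Mirror equation: 1/d_i = 1/f − 1/d_o = 1/(65.00) − 1/(290) = 0.01538 − 0.003448 = 0.01194, so d_i = 83.8 cm.
The image is real, inverted and reduced, in front of the mirror.

83.8 cm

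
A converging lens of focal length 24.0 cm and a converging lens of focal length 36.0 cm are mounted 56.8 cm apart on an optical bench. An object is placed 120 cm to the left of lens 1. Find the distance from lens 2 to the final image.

Lens 1: 1/d_i1 = 1/f₁ − 1/d_o1 = 1/(24.0) − 1/(120) = 0.03333, so d_i1 = 30.00 cm.
The intermediate image is 30.00 cm to the right of lens 1, which is 56.8 − (30.00) = 26.80 cm to the left of lens 2, so d_o2 = +26.80 cm.
Lens 2: 1/d_i2 = 1/f₂ − 1/d_o2 = 1/(36.0) − 1/(26.80) = -0.009536, so d_i2 = -105 cm.
The final image is virtual, 105 cm to the left of lens 2 (overall magnification ≈ -0.98).

105 cm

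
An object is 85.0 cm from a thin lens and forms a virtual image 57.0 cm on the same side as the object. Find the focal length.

Virtual image ⇒ d_i = −57.0 cm.
1/f = 1/d_o + 1/d_i = 1/(85.0) + 1/(-57.0) = -0.005779, so f = -173 cm.
Since f is negative, the thin lens is diverging.

f = -173 cm (diverging)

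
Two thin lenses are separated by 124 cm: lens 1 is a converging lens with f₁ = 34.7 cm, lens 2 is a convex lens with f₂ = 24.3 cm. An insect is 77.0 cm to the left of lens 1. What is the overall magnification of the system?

Lens 1: 1/d_i1 = 1/(34.7) − 1/(77.0) = 0.01583, so d_i1 = 63.17 cm; m₁ = −d_i1/d_o1 = -0.8204.
d_o2 = 124 − (63.17) = 60.83 cm.
Lens 2: 1/d_i2 = 1/(24.3) − 1/(60.83) = 0.02471, so d_i2 = 40.46 cm; m₂ = −d_i2/d_o2 = -0.6652.
m = m₁·m₂ = (-0.8204)(-0.6652) = +0.546.

m = +0.546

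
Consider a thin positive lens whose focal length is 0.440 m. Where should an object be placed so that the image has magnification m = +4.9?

0.350 m

m = −d_i/d_o ⇒ d_i = −m·d_o.
1/f = 1/d_o + 1/d_i = 1/d_o − 1/(m·d_o) = (1 − 1/m)/d_o, so d_o = f(1 − 1/m) = (0.4400)(1 − 1/(+4.9)) = 0.350 m.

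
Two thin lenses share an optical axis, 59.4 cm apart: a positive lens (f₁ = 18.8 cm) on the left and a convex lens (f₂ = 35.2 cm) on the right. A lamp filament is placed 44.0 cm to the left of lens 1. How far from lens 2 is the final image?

108 cm

Lens 1: 1/d_i1 = 1/f₁ − 1/d_o1 = 1/(18.8) − 1/(44.0) = 0.03046, so d_i1 = 32.83 cm.
The intermediate image is 32.83 cm to the right of lens 1, which is 59.4 − (32.83) = 26.57 cm to the left of lens 2, so d_o2 = +26.57 cm.
Lens 2: 1/d_i2 = 1/f₂ − 1/d_o2 = 1/(35.2) − 1/(26.57) = -0.009227, so d_i2 = -108 cm.
The final image is virtual, 108 cm to the left of lens 2 (overall magnification ≈ -3.0).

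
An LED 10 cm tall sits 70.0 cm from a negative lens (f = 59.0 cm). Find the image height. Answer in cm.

For a negative lens, f = -59.0 cm.
1/d_i = 1/f − 1/d_o = 1/(-59.00) − 1/(70.0) = -0.03123, so d_i = -32.02 cm.
m = −d_i/d_o = +0.4574.
|h_i| = |m|·h_o = 0.4574 × 10 = 4.57 cm. The image is virtual, upright and reduced, on the same side as the object.

4.57 cm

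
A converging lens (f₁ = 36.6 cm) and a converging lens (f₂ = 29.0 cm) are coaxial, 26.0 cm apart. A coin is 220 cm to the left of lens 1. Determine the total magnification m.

m = -0.123

Lens 1: 1/d_i1 = 1/(36.6) − 1/(220) = 0.02278, so d_i1 = 43.90 cm; m₁ = −d_i1/d_o1 = -0.1995.
d_o2 = 26.0 − (43.90) = -17.90 cm (virtual object).
Lens 2: 1/d_i2 = 1/(29.0) − 1/(-17.90) = 0.09035, so d_i2 = 11.07 cm; m₂ = −d_i2/d_o2 = +0.6183.
m = m₁·m₂ = (-0.1995)(+0.6183) = -0.123.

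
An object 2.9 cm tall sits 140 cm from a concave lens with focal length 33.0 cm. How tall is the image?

For a concave lens, f = -33.0 cm.
1/d_i = 1/f − 1/d_o = 1/(-33.00) − 1/(140) = -0.03745, so d_i = -26.71 cm.
m = −d_i/d_o = +0.1908.
|h_i| = |m|·h_o = 0.1908 × 2.9 = 0.553 cm. The image is virtual, upright and reduced, on the same side as the object.

0.553 cm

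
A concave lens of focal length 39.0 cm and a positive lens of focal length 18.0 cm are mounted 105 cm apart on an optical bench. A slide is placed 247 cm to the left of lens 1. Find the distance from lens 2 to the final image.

Lens 1 is diverging, so f₁ = −39.0 cm.
Lens 1: 1/d_i1 = 1/f₁ − 1/d_o1 = 1/(-39.0) − 1/(247) = -0.02969, so d_i1 = -33.68 cm.
The intermediate image is 33.68 cm to the left of lens 1 (virtual), which is 105 − (-33.68) = 138.7 cm to the left of lens 2, so d_o2 = +138.7 cm.
Lens 2: 1/d_i2 = 1/f₂ − 1/d_o2 = 1/(18.0) − 1/(138.7) = 0.04835, so d_i2 = 20.7 cm.
The final image is real, 20.7 cm to the right of lens 2 (overall magnification ≈ -0.020).

20.7 cm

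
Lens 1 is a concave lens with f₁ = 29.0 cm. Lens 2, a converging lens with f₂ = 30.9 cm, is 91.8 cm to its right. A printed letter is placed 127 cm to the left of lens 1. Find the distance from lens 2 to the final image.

42.2 cm

Lens 1 is diverging, so f₁ = −29.0 cm.
Lens 1: 1/d_i1 = 1/f₁ − 1/d_o1 = 1/(-29.0) − 1/(127) = -0.04236, so d_i1 = -23.61 cm.
The intermediate image is 23.61 cm to the left of lens 1 (virtual), which is 91.8 − (-23.61) = 115.4 cm to the left of lens 2, so d_o2 = +115.4 cm.
Lens 2: 1/d_i2 = 1/f₂ − 1/d_o2 = 1/(30.9) − 1/(115.4) = 0.02370, so d_i2 = 42.2 cm.
The final image is real, 42.2 cm to the right of lens 2 (overall magnification ≈ -0.068).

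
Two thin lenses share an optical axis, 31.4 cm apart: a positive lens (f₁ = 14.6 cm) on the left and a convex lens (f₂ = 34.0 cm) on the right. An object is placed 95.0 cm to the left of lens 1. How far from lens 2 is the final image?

Lens 1: 1/d_i1 = 1/f₁ − 1/d_o1 = 1/(14.6) − 1/(95.0) = 0.05797, so d_i1 = 17.25 cm.
The intermediate image is 17.25 cm to the right of lens 1, which is 31.4 − (17.25) = 14.15 cm to the left of lens 2, so d_o2 = +14.15 cm.
Lens 2: 1/d_i2 = 1/f₂ − 1/d_o2 = 1/(34.0) − 1/(14.15) = -0.04126, so d_i2 = -24.2 cm.
The final image is virtual, 24.2 cm to the left of lens 2 (overall magnification ≈ -0.31).

24.2 cm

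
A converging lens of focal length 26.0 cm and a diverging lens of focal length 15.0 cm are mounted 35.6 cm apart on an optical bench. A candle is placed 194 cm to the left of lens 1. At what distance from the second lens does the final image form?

4.07 cm

Lens 1: 1/d_i1 = 1/f₁ − 1/d_o1 = 1/(26.0) − 1/(194) = 0.03331, so d_i1 = 30.02 cm.
The intermediate image is 30.02 cm to the right of lens 1, which is 35.6 − (30.02) = 5.580 cm to the left of lens 2, so d_o2 = +5.580 cm.
Lens 2 is diverging, so f₂ = −15.0 cm.
Lens 2: 1/d_i2 = 1/f₂ − 1/d_o2 = 1/(-15.0) − 1/(5.580) = -0.2459, so d_i2 = -4.07 cm.
The final image is virtual, 4.07 cm to the left of lens 2 (overall magnification ≈ -0.11).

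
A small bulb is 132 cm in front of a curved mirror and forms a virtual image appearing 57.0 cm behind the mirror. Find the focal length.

Virtual image ⇒ d_i = −57.0 cm.
1/f = 1/d_o + 1/d_i = 1/(132) + 1/(-57.0) = -0.009968, so f = -100 cm.
Since f is negative, the curved mirror is convex.

f = -100 cm (convex)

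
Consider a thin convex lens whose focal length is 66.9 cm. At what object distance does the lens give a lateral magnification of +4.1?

50.6 cm

m = −d_i/d_o ⇒ d_i = −m·d_o.
1/f = 1/d_o + 1/d_i = 1/d_o − 1/(m·d_o) = (1 − 1/m)/d_o, so d_o = f(1 − 1/m) = (66.90)(1 − 1/(+4.1)) = 50.6 cm.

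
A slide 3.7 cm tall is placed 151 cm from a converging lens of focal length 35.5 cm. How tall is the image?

1.14 cm

1/d_i = 1/f − 1/d_o = 1/(35.50) − 1/(151) = 0.02155, so d_i = 46.41 cm.
m = −d_i/d_o = -0.3074.
|h_i| = |m|·h_o = 0.3074 × 3.7 = 1.14 cm. The image is real, inverted and reduced, on the far side of the lens.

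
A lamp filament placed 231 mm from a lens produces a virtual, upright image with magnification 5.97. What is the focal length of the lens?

f = 277 mm (converging)

m = −d_i/d_o ⇒ d_i = −m·d_o = −(+5.97)·(231) = -1379 mm.
1/f = 1/d_o + 1/d_i = 1/(231) + 1/(-1379) = 0.003604, so f = 277 mm.
Since f is positive, the lens is converging.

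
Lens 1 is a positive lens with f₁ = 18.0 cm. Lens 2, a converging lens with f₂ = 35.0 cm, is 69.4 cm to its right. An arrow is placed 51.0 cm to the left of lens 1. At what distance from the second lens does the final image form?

Lens 1: 1/d_i1 = 1/f₁ − 1/d_o1 = 1/(18.0) − 1/(51.0) = 0.03595, so d_i1 = 27.82 cm.
The intermediate image is 27.82 cm to the right of lens 1, which is 69.4 − (27.82) = 41.58 cm to the left of lens 2, so d_o2 = +41.58 cm.
Lens 2: 1/d_i2 = 1/f₂ − 1/d_o2 = 1/(35.0) − 1/(41.58) = 0.004521, so d_i2 = 221 cm.
The final image is real, 221 cm to the right of lens 2 (overall magnification ≈ 2.9).

221 cm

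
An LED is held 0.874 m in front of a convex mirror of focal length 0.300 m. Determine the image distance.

0.223 m

For a convex mirror, f = -0.300 m.
Mirror equation: 1/d_i = 1/f − 1/d_o = 1/(-0.3000) − 1/(0.874) = -3.333 − 1.144 = -4.477, so d_i = -0.223 m.
The image is virtual, upright and reduced, behind the mirror.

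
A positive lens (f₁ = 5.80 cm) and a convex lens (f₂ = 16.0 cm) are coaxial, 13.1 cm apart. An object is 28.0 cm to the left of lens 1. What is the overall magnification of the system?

m = -0.409

Lens 1: 1/d_i1 = 1/(5.80) − 1/(28.0) = 0.1367, so d_i1 = 7.315 cm; m₁ = −d_i1/d_o1 = -0.2613.
d_o2 = 13.1 − (7.315) = 5.785 cm.
Lens 2: 1/d_i2 = 1/(16.0) − 1/(5.785) = -0.1104, so d_i2 = -9.061 cm; m₂ = −d_i2/d_o2 = +1.566.
m = m₁·m₂ = (-0.2613)(+1.566) = -0.409.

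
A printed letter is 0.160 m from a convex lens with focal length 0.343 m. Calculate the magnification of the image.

1/d_i = 1/f − 1/d_o = 1/(0.3430) − 1/(0.160) = -3.335, so d_i = -0.2999 m.
m = −d_i/d_o = −(-0.2999)/(0.160) = +1.87.
The image is virtual, upright and enlarged, on the same side as the object.

m = +1.87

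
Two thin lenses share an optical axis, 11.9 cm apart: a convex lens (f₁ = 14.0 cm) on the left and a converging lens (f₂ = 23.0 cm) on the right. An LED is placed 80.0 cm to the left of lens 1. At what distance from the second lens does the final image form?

Lens 1: 1/d_i1 = 1/f₁ − 1/d_o1 = 1/(14.0) − 1/(80.0) = 0.05893, so d_i1 = 16.97 cm.
The intermediate image is 16.97 cm to the right of lens 1, which lies 5.070 cm to the right of lens 2 — a virtual object — so d_o2 = −5.070 cm.
Lens 2: 1/d_i2 = 1/f₂ − 1/d_o2 = 1/(23.0) − 1/(-5.070) = 0.2407, so d_i2 = 4.15 cm.
The final image is real, 4.15 cm to the right of lens 2 (overall magnification ≈ -0.17).

4.15 cm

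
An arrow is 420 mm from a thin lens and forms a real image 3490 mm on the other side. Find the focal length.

Real image ⇒ d_i = +3490 mm.
1/f = 1/d_o + 1/d_i = 1/(420) + 1/(3490) = 0.002667, so f = 375 mm.
Since f is positive, the thin lens is converging.

f = 375 mm (converging)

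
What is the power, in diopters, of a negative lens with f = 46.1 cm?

P = -2.17 D

For a negative lens, f = −46.1 cm.
f = -46.1 cm = -0.461 m.
P = 1/f = 1/(-0.461 m) = -2.17 D.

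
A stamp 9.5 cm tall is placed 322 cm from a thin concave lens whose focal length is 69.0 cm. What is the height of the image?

For a concave lens, f = -69.0 cm.
1/d_i = 1/f − 1/d_o = 1/(-69.00) − 1/(322) = -0.01760, so d_i = -56.82 cm.
m = −d_i/d_o = +0.1765.
|h_i| = |m|·h_o = 0.1765 × 9.5 = 1.68 cm. The image is virtual, upright and reduced, on the same side as the object.

1.68 cm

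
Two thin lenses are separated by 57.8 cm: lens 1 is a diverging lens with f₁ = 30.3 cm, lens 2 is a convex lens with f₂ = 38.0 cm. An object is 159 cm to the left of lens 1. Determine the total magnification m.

f₁ = −30.3 cm (diverging).
Lens 1: 1/d_i1 = 1/(-30.3) − 1/(159) = -0.03929, so d_i1 = -25.45 cm; m₁ = −d_i1/d_o1 = +0.1601.
d_o2 = 57.8 − (-25.45) = 83.25 cm.
Lens 2: 1/d_i2 = 1/(38.0) − 1/(83.25) = 0.01430, so d_i2 = 69.91 cm; m₂ = −d_i2/d_o2 = -0.8398.
m = m₁·m₂ = (+0.1601)(-0.8398) = -0.134.

m = -0.134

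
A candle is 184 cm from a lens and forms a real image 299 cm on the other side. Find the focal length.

f = 114 cm (converging)

Real image ⇒ d_i = +299 cm.
1/f = 1/d_o + 1/d_i = 1/(184) + 1/(299) = 0.008779, so f = 114 cm.
Since f is positive, the lens is converging.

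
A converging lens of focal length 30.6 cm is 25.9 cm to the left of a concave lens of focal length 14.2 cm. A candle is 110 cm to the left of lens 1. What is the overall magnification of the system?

m = +2.39

Lens 1: 1/d_i1 = 1/(30.6) − 1/(110) = 0.02359, so d_i1 = 42.39 cm; m₁ = −d_i1/d_o1 = -0.3854.
d_o2 = 25.9 − (42.39) = -16.49 cm (virtual object).
f₂ = −14.2 cm (diverging).
Lens 2: 1/d_i2 = 1/(-14.2) − 1/(-16.49) = -0.009780, so d_i2 = -102.3 cm; m₂ = −d_i2/d_o2 = -6.201.
m = m₁·m₂ = (-0.3854)(-6.201) = +2.39.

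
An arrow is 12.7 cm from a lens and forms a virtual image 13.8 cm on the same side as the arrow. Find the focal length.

Virtual image ⇒ d_i = −13.8 cm.
1/f = 1/d_o + 1/d_i = 1/(12.7) + 1/(-13.8) = 0.006276, so f = 159 cm.
Since f is positive, the lens is converging.

f = 159 cm (converging)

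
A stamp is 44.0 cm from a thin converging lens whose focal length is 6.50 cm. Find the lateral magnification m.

m = -0.173

1/d_i = 1/f − 1/d_o = 1/(6.500) − 1/(44.0) = 0.1311, so d_i = 7.627 cm.
m = −d_i/d_o = −(7.627)/(44.0) = -0.173.
The image is real, inverted and reduced, on the far side of the lens.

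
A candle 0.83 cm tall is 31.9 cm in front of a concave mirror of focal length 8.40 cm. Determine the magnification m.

1/d_i = 1/f − 1/d_o = 1/(8.400) − 1/(31.9) = 0.08770, so d_i = 11.40 cm.
m = −d_i/d_o = −(11.40)/(31.9) = -0.357.
The image is real, inverted and reduced, in front of the mirror.

m = -0.357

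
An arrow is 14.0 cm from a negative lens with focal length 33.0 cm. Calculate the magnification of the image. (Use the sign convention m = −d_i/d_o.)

For a negative lens, f = -33.0 cm.
1/d_i = 1/f − 1/d_o = 1/(-33.00) − 1/(14.0) = -0.1017, so d_i = -9.830 cm.
m = −d_i/d_o = −(-9.830)/(14.0) = +0.702.
The image is virtual, upright and reduced, on the same side as the object.

m = +0.702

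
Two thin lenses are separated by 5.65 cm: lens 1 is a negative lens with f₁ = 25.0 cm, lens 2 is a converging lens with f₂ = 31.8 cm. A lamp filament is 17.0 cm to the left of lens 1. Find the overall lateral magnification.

f₁ = −25.0 cm (diverging).
Lens 1: 1/d_i1 = 1/(-25.0) − 1/(17.0) = -0.09882, so d_i1 = -10.12 cm; m₁ = −d_i1/d_o1 = +0.5953.
d_o2 = 5.65 − (-10.12) = 15.77 cm.
Lens 2: 1/d_i2 = 1/(31.8) − 1/(15.77) = -0.03197, so d_i2 = -31.28 cm; m₂ = −d_i2/d_o2 = +1.984.
m = m₁·m₂ = (+0.5953)(+1.984) = +1.18.

m = +1.18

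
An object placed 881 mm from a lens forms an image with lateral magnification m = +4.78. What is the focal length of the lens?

f = 1110 mm (converging)

m = −d_i/d_o ⇒ d_i = −m·d_o = −(+4.78)·(881) = -4211 mm.
1/f = 1/d_o + 1/d_i = 1/(881) + 1/(-4211) = 0.0008976, so f = 1110 mm.
Since f is positive, the lens is converging.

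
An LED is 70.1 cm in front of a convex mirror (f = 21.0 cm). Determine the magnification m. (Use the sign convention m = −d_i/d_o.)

For a convex mirror, f = -21.0 cm.
1/d_i = 1/f − 1/d_o = 1/(-21.00) − 1/(70.1) = -0.06188, so d_i = -16.16 cm.
m = −d_i/d_o = −(-16.16)/(70.1) = +0.231.
The image is virtual, upright and reduced, behind the mirror.

m = +0.231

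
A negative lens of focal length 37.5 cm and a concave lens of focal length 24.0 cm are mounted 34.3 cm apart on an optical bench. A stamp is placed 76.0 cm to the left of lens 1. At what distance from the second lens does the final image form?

Lens 1 is diverging, so f₁ = −37.5 cm.
Lens 1: 1/d_i1 = 1/f₁ − 1/d_o1 = 1/(-37.5) − 1/(76.0) = -0.03982, so d_i1 = -25.11 cm.
The intermediate image is 25.11 cm to the left of lens 1 (virtual), which is 34.3 − (-25.11) = 59.41 cm to the left of lens 2, so d_o2 = +59.41 cm.
Lens 2 is diverging, so f₂ = −24.0 cm.
Lens 2: 1/d_i2 = 1/f₂ − 1/d_o2 = 1/(-24.0) − 1/(59.41) = -0.05850, so d_i2 = -17.1 cm.
The final image is virtual, 17.1 cm to the left of lens 2 (overall magnification ≈ 0.095).

17.1 cm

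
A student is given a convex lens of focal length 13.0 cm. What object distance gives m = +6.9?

m = −d_i/d_o ⇒ d_i = −m·d_o.
1/f = 1/d_o + 1/d_i = 1/d_o − 1/(m·d_o) = (1 − 1/m)/d_o, so d_o = f(1 − 1/m) = (13.00)(1 − 1/(+6.9)) = 11.1 cm.

11.1 cm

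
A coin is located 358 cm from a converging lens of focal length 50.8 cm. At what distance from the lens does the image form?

Thin-lens equation: 1/s_i = 1/f − 1/s_o = 1/(50.80) − 1/(358) = 0.01969 − 0.002793 = 0.01689, so s_i = 59.2 cm.
The image is real, inverted and reduced, on the far side of the lens.

59.2 cm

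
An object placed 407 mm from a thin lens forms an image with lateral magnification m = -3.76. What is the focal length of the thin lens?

f = 321 mm (converging)

m = −d_i/d_o ⇒ d_i = −m·d_o = −(-3.76)·(407) = 1530 mm.
1/f = 1/d_o + 1/d_i = 1/(407) + 1/(1530) = 0.003111, so f = 321 mm.
Since f is positive, the thin lens is converging.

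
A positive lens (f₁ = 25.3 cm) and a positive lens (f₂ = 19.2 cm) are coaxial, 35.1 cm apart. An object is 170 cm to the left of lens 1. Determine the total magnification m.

Lens 1: 1/d_i1 = 1/(25.3) − 1/(170) = 0.03364, so d_i1 = 29.72 cm; m₁ = −d_i1/d_o1 = -0.1748.
d_o2 = 35.1 − (29.72) = 5.380 cm.
Lens 2: 1/d_i2 = 1/(19.2) − 1/(5.380) = -0.1338, so d_i2 = -7.474 cm; m₂ = −d_i2/d_o2 = +1.389.
m = m₁·m₂ = (-0.1748)(+1.389) = -0.243.

m = -0.243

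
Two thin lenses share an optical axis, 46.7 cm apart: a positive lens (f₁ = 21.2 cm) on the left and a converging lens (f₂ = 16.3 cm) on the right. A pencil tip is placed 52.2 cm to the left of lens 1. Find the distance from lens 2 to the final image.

33.8 cm

Lens 1: 1/d_i1 = 1/f₁ − 1/d_o1 = 1/(21.2) − 1/(52.2) = 0.02801, so d_i1 = 35.70 cm.
The intermediate image is 35.70 cm to the right of lens 1, which is 46.7 − (35.70) = 11.00 cm to the left of lens 2, so d_o2 = +11.00 cm.
Lens 2: 1/d_i2 = 1/f₂ − 1/d_o2 = 1/(16.3) − 1/(11.00) = -0.02956, so d_i2 = -33.8 cm.
The final image is virtual, 33.8 cm to the left of lens 2 (overall magnification ≈ -2.1).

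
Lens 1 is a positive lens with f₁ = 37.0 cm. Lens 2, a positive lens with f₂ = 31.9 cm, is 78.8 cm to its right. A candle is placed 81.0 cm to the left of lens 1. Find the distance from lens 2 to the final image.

Lens 1: 1/d_i1 = 1/f₁ − 1/d_o1 = 1/(37.0) − 1/(81.0) = 0.01468, so d_i1 = 68.11 cm.
The intermediate image is 68.11 cm to the right of lens 1, which is 78.8 − (68.11) = 10.69 cm to the left of lens 2, so d_o2 = +10.69 cm.
Lens 2: 1/d_i2 = 1/f₂ − 1/d_o2 = 1/(31.9) − 1/(10.69) = -0.06220, so d_i2 = -16.1 cm.
The final image is virtual, 16.1 cm to the left of lens 2 (overall magnification ≈ -1.3).

16.1 cm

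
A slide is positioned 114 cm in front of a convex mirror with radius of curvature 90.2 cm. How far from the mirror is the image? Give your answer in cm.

f = R/2 = 90.2/2 = 45.10 cm; for a convex mirror, f = -45.10 cm.
Mirror equation: 1/q = 1/f − 1/p = 1/(-45.10) − 1/(114) = -0.02217 − 0.008772 = -0.03094, so q = -32.3 cm.
The image is virtual, upright and reduced, behind the mirror.

32.3 cm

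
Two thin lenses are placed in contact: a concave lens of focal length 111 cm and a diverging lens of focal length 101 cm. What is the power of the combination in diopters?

P = -1.89 D

P₁ = 1/f₁ = 1/(-1.11 m) = -0.9009 D; P₂ = 1/f₂ = 1/(-1.01 m) = -0.9901 D.
For thin lenses in contact, P = P₁ + P₂ = (-0.9009) + (-0.9901) = -1.89 D.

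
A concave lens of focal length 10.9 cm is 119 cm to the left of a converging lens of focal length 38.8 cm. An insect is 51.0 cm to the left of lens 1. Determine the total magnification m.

f₁ = −10.9 cm (diverging).
Lens 1: 1/d_i1 = 1/(-10.9) − 1/(51.0) = -0.1114, so d_i1 = -8.981 cm; m₁ = −d_i1/d_o1 = +0.1761.
d_o2 = 119 − (-8.981) = 128.0 cm.
Lens 2: 1/d_i2 = 1/(38.8) − 1/(128.0) = 0.01796, so d_i2 = 55.68 cm; m₂ = −d_i2/d_o2 = -0.4350.
m = m₁·m₂ = (+0.1761)(-0.4350) = -0.0766.

m = -0.0766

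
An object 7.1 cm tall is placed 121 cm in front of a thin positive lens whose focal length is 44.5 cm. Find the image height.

4.13 cm

1/d_i = 1/f − 1/d_o = 1/(44.50) − 1/(121) = 0.01421, so d_i = 70.39 cm.
m = −d_i/d_o = -0.5817.
|h_i| = |m|·h_o = 0.5817 × 7.1 = 4.13 cm. The image is real, inverted and reduced, on the far side of the lens.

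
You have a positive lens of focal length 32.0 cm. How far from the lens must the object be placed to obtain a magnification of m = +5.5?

m = −d_i/d_o ⇒ d_i = −m·d_o.
1/f = 1/d_o + 1/d_i = 1/d_o − 1/(m·d_o) = (1 − 1/m)/d_o, so d_o = f(1 − 1/m) = (32.00)(1 − 1/(+5.5)) = 26.2 cm.

26.2 cm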